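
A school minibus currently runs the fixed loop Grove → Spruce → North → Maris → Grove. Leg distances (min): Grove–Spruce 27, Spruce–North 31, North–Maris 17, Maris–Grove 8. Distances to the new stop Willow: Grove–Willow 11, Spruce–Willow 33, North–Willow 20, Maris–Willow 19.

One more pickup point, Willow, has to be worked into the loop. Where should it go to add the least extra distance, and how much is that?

Insertion cost between consecutive stops i–j is d(i,Willow) + d(Willow,j) − d(i,j):
  between Grove and Spruce: 11 + 33 − 27 = 17
  between Spruce and North: 33 + 20 − 31 = 22
  between North and Maris: 20 + 19 − 17 = 22
  between Maris and Grove: 19 + 11 − 8 = 22
Cheapest insertion is between Grove and Spruce, adding 17.
New total = 83 + 17 = 100.

Minimum extra distance: 17 min, inserting Willow between Grove and Spruce.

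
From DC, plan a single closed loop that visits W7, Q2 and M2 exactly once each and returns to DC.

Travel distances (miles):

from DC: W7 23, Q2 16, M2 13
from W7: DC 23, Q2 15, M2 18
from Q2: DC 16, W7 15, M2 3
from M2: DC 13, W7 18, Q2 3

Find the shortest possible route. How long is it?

54 miles — the shortest possible round trip.

With 3 stops there are 3!/2 = 3 distinct round trips (a route and its reverse cost the same).
DC→W7→Q2→M2→DC: 23+15+3+13 = 54
DC→W7→M2→Q2→DC: 23+18+3+16 = 60
DC→Q2→W7→M2→DC: 16+15+18+13 = 62
The minimum is 54.
One optimal route: DC → W7 → Q2 → M2 → DC (or its reverse).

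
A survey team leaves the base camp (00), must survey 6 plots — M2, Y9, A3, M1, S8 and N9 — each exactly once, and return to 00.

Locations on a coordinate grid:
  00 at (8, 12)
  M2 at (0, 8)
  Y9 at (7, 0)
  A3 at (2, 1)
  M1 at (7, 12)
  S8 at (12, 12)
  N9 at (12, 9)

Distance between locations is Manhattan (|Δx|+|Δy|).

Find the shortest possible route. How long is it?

There are 360 distinct closed tours to check (reversals are equivalent).
00 → M2 → Y9 → A3 → M1 → S8 → N9 → 00: 12+15+6+16+5+3+7 = 64
00 → M2 → Y9 → A3 → M1 → N9 → S8 → 00: 12+15+6+16+8+3+4 = 64
00 → M2 → Y9 → A3 → S8 → M1 → N9 → 00: 12+15+6+21+5+8+7 = 74
00 → M2 → Y9 → A3 → S8 → N9 → M1 → 00: 12+15+6+21+3+8+1 = 66
00 → M2 → Y9 → A3 → N9 → M1 → S8 → 00: 12+15+6+18+8+5+4 = 68
00 → M2 → Y9 → A3 → N9 → S8 → M1 → 00: 12+15+6+18+3+5+1 = 60
00 → M2 → Y9 → M1 → A3 → S8 → N9 → 00: 12+15+12+16+21+3+7 = 86
00 → M2 → Y9 → M1 → A3 → N9 → S8 → 00: 12+15+12+16+18+3+4 = 80
… (352 more)
00 → M1 → M2 → A3 → Y9 → N9 → S8 → 00: 1+11+9+6+14+3+4 = 48  ← best
The minimum is 48.
One optimal route: 00 → M1 → M2 → A3 → Y9 → N9 → S8 → 00 (or its reverse).

Minimum total distance: 48.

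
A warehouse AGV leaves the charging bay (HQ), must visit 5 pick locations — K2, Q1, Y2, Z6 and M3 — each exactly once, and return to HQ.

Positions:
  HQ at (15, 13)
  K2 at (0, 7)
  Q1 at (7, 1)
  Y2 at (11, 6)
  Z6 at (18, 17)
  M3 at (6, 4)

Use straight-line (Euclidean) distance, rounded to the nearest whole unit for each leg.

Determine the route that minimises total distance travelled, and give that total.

There are 60 distinct closed tours to check (reversals are equivalent).
HQ - K2 - Q1 - Y2 - Z6 - M3 - HQ: 16+9+6+13+18+13 = 75
HQ - K2 - Q1 - Y2 - M3 - Z6 - HQ: 16+9+6+5+18+5 = 59
HQ - K2 - Q1 - Z6 - Y2 - M3 - HQ: 16+9+19+13+5+13 = 75
HQ - K2 - Q1 - Z6 - M3 - Y2 - HQ: 16+9+19+18+5+8 = 75
HQ - K2 - Q1 - M3 - Y2 - Z6 - HQ: 16+9+3+5+13+5 = 51
HQ - K2 - Q1 - M3 - Z6 - Y2 - HQ: 16+9+3+18+13+8 = 67
HQ - K2 - Y2 - Q1 - Z6 - M3 - HQ: 16+11+6+19+18+13 = 83
HQ - K2 - Y2 - Q1 - M3 - Z6 - HQ: 16+11+6+3+18+5 = 59
HQ - K2 - Y2 - Z6 - Q1 - M3 - HQ: 16+11+13+19+3+13 = 75
HQ - K2 - Y2 - Z6 - M3 - Q1 - HQ: 16+11+13+18+3+14 = 75
HQ - K2 - Y2 - M3 - Q1 - Z6 - HQ: 16+11+5+3+19+5 = 59
HQ - K2 - Y2 - M3 - Z6 - Q1 - HQ: 16+11+5+18+19+14 = 83
HQ - K2 - Z6 - Q1 - Y2 - M3 - HQ: 16+21+19+6+5+13 = 80
HQ - K2 - Z6 - Q1 - M3 - Y2 - HQ: 16+21+19+3+5+8 = 72
… (46 more)
HQ - K2 - M3 - Q1 - Y2 - Z6 - HQ: 16+7+3+6+13+5 = 50  ← best
The minimum is 50.
One optimal route: HQ → K2 → M3 → Q1 → Y2 → Z6 → HQ (or its reverse).

Minimum total distance: 50.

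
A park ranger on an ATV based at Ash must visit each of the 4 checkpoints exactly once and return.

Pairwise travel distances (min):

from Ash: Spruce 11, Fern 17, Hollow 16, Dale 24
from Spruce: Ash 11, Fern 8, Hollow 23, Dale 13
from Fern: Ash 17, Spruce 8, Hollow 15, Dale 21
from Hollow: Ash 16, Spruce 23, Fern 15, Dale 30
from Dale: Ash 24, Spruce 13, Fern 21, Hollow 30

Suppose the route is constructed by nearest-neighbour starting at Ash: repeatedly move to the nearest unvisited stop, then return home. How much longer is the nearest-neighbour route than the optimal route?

From Ash: Spruce=11, Hollow=16, Fern=17, Dale=24 → choose Spruce (11).
From Spruce: Fern=8, Dale=13, Hollow=23 → choose Fern (8).
From Fern: Hollow=15, Dale=21 → choose Hollow (15).
From Hollow: Dale=30 → choose Dale (30).
NN route Ash → Spruce → Fern → Hollow → Dale → Ash costs 88.
Optimal: Ash → Spruce → Dale → Fern → Hollow → Ash costs 76 (by enumerating all 12 distinct tours).
Excess = 88 − 76 = 12.

The nearest-neighbour route is 12 min longer than optimal.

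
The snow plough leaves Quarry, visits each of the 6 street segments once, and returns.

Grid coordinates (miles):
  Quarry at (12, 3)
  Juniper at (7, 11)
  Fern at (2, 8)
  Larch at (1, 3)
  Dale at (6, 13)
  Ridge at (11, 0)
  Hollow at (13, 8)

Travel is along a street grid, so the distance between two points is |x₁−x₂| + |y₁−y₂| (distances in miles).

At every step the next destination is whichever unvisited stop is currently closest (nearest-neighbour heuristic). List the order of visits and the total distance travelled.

At Quarry the remaining stops are Ridge 4, Hollow 6, Larch 11, Juniper 13, Fern 15, Dale 16; go to Ridge.
At Ridge the remaining stops are Hollow 10, Larch 13, Juniper 15, Fern 17, Dale 18; go to Hollow.
At Hollow the remaining stops are Juniper 9, Fern 11, Dale 12, Larch 17; go to Juniper.
At Juniper the remaining stops are Dale 3, Fern 8, Larch 14; go to Dale.
At Dale the remaining stops are Fern 9, Larch 15; go to Fern.
At Fern the remaining stops are Larch 6; go to Larch.
Return Larch→Quarry: 11.
Total = 4 + 10 + 9 + 3 + 9 + 6 + 11 = 52.

Nearest-neighbour total = 52 miles; route Quarry → Ridge → Hollow → Juniper → Dale → Fern → Larch → Quarry.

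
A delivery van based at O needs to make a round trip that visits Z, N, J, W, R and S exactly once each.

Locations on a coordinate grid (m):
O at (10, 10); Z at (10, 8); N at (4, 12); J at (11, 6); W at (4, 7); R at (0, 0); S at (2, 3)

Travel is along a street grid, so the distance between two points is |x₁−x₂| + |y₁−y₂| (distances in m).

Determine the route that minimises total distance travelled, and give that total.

46 m — the shortest possible round trip.

With 6 stops there are 6!/2 = 360 distinct round trips (a route and its reverse cost the same).
O → Z → N → J → W → R → S → O: 2+10+13+8+11+5+15 = 64
O → Z → N → J → W → S → R → O: 2+10+13+8+6+5+20 = 64
O → Z → N → J → R → W → S → O: 2+10+13+17+11+6+15 = 74
O → Z → N → J → R → S → W → O: 2+10+13+17+5+6+9 = 62
O → Z → N → J → S → W → R → O: 2+10+13+12+6+11+20 = 74
O → Z → N → J → S → R → W → O: 2+10+13+12+5+11+9 = 62
O → Z → N → W → J → R → S → O: 2+10+5+8+17+5+15 = 62
O → Z → N → W → J → S → R → O: 2+10+5+8+12+5+20 = 62
… (352 more)
O → Z → J → R → S → W → N → O: 2+3+17+5+6+5+8 = 46  ← best
The minimum is 46.
One optimal route: O → Z → J → R → S → W → N → O (or its reverse).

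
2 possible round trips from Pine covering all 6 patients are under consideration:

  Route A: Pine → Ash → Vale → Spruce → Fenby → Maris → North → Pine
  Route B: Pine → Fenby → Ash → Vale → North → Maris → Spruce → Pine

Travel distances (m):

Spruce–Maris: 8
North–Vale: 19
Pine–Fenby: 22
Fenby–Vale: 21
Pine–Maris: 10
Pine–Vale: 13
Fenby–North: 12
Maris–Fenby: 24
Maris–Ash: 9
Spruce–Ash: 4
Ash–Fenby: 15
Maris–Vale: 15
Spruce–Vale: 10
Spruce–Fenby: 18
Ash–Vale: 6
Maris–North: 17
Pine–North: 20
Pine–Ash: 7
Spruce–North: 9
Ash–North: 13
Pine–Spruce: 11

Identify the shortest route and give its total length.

Route A: 7 + 6 + 10 + 18 + 24 + 17 + 20 = 102
Route B: 22 + 15 + 6 + 19 + 17 + 8 + 11 = 98

98 m — Route B is the shortest.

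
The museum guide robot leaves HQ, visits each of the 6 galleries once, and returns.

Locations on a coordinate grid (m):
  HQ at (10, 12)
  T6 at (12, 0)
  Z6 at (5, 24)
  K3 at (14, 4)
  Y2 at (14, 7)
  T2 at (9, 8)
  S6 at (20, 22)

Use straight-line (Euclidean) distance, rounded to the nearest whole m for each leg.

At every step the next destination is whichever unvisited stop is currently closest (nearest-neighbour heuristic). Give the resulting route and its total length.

67 m along HQ → T2 → Y2 → K3 → T6 → S6 → Z6 → HQ.

HQ → [T2:4 / Y2:6 / K3:9 / T6:12 / Z6:13 / S6:14] → T2 (4)
T2 → [Y2:5 / K3:6 / T6:9 / Z6:16 / S6:18] → Y2 (5)
Y2 → [K3:3 / T6:7 / S6:16 / Z6:19] → K3 (3)
K3 → [T6:4 / S6:19 / Z6:22] → T6 (4)
T6 → [S6:23 / Z6:25] → S6 (23)
S6 → [Z6:15] → Z6 (15)
Return Z6→HQ: 13.
Total = 4 + 5 + 3 + 4 + 23 + 15 + 13 = 67.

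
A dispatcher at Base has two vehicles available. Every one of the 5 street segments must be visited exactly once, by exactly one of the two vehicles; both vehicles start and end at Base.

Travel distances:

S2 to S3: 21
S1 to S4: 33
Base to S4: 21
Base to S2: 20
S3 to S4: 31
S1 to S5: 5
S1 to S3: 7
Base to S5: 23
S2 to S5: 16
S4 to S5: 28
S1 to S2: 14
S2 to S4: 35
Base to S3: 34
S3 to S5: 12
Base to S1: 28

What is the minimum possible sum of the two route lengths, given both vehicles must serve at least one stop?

118 — the smallest possible combined total.

Try each way of splitting the stops between the two vehicles (each non-empty) and, for each split, find the best tour for each vehicle:
  {S1} + {S2, S3, S4, S5}: 56 + 100 = 156
  {S2} + {S1, S3, S4, S5}: 40 + 87 = 127
  {S1, S2} + {S3, S4, S5}: 62 + 87 = 149
  {S3} + {S1, S2, S4, S5}: 68 + 88 = 156
  {S1, S3} + {S2, S4, S5}: 69 + 85 = 154
  {S2, S3} + {S1, S4, S5}: 75 + 82 = 157
  … (15 splits in total)
  {S4} + {S1, S2, S3, S5}: 42 + 76 = 118  ← best
Best: vehicle 1 Base → S4 → Base = 42; vehicle 2 Base → S2 → S1 → S3 → S5 → Base = 76; combined 118.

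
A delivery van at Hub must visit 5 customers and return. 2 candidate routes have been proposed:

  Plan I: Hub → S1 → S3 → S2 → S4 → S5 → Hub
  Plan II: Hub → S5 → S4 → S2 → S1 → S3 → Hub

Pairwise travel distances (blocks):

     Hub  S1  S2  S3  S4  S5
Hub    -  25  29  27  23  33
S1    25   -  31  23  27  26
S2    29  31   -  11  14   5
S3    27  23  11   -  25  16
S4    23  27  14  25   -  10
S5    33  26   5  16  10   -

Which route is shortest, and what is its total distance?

Shortest is Plan I, total 116 blocks.

Plan I: 25 + 23 + 11 + 14 + 10 + 33 = 116
Plan II: 33 + 10 + 14 + 31 + 23 + 27 = 138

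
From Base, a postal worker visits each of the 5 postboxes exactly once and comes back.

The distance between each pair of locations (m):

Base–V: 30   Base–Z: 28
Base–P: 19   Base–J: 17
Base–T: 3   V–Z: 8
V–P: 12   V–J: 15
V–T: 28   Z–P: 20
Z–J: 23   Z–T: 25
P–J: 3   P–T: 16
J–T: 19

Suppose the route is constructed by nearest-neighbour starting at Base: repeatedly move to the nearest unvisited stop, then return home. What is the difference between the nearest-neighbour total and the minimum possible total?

5 m longer than the optimal tour.

Base: T=3, J=17, P=19, Z=28, V=30 ⇒ T
T: P=16, J=19, Z=25, V=28 ⇒ P
P: J=3, V=12, Z=20 ⇒ J
J: V=15, Z=23 ⇒ V
V: Z=8 ⇒ Z
NN route Base → T → P → J → V → Z → Base costs 73.
Optimal: Base → J → P → V → Z → T → Base costs 68 (by enumerating all 60 distinct tours).
Excess = 73 − 68 = 5.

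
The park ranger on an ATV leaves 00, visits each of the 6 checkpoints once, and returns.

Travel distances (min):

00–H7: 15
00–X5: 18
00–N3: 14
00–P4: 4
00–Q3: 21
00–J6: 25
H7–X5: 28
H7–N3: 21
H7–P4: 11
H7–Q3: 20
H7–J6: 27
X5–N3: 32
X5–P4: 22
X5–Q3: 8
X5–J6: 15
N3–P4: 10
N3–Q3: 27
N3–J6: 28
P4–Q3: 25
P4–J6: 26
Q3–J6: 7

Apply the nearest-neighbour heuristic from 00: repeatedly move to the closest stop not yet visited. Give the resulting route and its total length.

Total distance 95 min via the nearest-neighbour route 00 → P4 → N3 → H7 → Q3 → J6 → X5 → 00.

00 → [P4:4 / N3:14 / H7:15 / X5:18 / Q3:21 / J6:25] → P4 (4)
P4 → [N3:10 / H7:11 / X5:22 / Q3:25 / J6:26] → N3 (10)
N3 → [H7:21 / Q3:27 / J6:28 / X5:32] → H7 (21)
H7 → [Q3:20 / J6:27 / X5:28] → Q3 (20)
Q3 → [J6:7 / X5:8] → J6 (7)
J6 → [X5:15] → X5 (15)
Return X5→00: 18.
Total = 4 + 10 + 21 + 20 + 7 + 15 + 18 = 95.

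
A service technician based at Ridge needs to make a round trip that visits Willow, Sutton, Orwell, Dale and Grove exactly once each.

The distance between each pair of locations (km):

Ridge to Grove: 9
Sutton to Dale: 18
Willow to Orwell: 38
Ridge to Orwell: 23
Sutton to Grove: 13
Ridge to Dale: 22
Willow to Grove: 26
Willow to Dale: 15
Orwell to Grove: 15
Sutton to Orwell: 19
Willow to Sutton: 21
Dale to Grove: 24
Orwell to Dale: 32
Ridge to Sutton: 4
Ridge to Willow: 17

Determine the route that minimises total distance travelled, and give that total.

Minimum total distance: 93 km.

Ridge→Willow→Sutton→Orwell→Dale→Grove→Ridge: 17+21+19+32+24+9 = 122
Ridge→Willow→Sutton→Orwell→Grove→Dale→Ridge: 17+21+19+15+24+22 = 118
Ridge→Willow→Sutton→Dale→Orwell→Grove→Ridge: 17+21+18+32+15+9 = 112
Ridge→Willow→Sutton→Dale→Grove→Orwell→Ridge: 17+21+18+24+15+23 = 118
Ridge→Willow→Sutton→Grove→Orwell→Dale→Ridge: 17+21+13+15+32+22 = 120
Ridge→Willow→Sutton→Grove→Dale→Orwell→Ridge: 17+21+13+24+32+23 = 130
Ridge→Willow→Orwell→Sutton→Dale→Grove→Ridge: 17+38+19+18+24+9 = 125
Ridge→Willow→Orwell→Sutton→Grove→Dale→Ridge: 17+38+19+13+24+22 = 133
Ridge→Willow→Orwell→Dale→Sutton→Grove→Ridge: 17+38+32+18+13+9 = 127
Ridge→Willow→Orwell→Dale→Grove→Sutton→Ridge: 17+38+32+24+13+4 = 128
Ridge→Willow→Orwell→Grove→Sutton→Dale→Ridge: 17+38+15+13+18+22 = 123
Ridge→Willow→Orwell→Grove→Dale→Sutton→Ridge: 17+38+15+24+18+4 = 116
Ridge→Willow→Dale→Sutton→Orwell→Grove→Ridge: 17+15+18+19+15+9 = 93
Ridge→Willow→Dale→Sutton→Grove→Orwell→Ridge: 17+15+18+13+15+23 = 101
… (46 more)
The minimum is 93.
One optimal route: Ridge → Willow → Dale → Sutton → Orwell → Grove → Ridge (or its reverse).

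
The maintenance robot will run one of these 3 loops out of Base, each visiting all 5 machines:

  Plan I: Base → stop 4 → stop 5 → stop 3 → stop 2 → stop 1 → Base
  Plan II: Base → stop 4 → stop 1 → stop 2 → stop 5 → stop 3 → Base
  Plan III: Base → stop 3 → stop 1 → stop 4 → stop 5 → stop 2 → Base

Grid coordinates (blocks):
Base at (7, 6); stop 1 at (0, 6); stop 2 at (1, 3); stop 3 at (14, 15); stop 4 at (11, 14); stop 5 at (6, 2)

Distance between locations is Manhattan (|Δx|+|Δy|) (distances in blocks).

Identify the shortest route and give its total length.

Plan I: 12 + 17 + 21 + 25 + 4 + 7 = 86
Plan II: 12 + 19 + 4 + 6 + 21 + 16 = 78
Plan III: 16 + 23 + 19 + 17 + 6 + 9 = 90

78 blocks — Plan II is the shortest.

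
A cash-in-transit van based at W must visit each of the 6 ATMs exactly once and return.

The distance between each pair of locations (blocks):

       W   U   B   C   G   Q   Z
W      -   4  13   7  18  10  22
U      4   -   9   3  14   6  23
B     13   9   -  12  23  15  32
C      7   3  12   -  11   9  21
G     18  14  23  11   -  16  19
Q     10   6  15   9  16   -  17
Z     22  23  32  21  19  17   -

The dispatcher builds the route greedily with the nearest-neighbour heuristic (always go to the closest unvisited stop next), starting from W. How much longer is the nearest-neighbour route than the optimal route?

13 blocks longer than the optimal tour.

From W: U=4, C=7, Q=10, B=13, G=18, Z=22 → choose U (4).
From U: C=3, Q=6, B=9, G=14, Z=23 → choose C (3).
From C: Q=9, G=11, B=12, Z=21 → choose Q (9).
From Q: B=15, G=16, Z=17 → choose B (15).
From B: G=23, Z=32 → choose G (23).
From G: Z=19 → choose Z (19).
NN route W → U → C → Q → B → G → Z → W costs 95.
Optimal: W → U → B → C → G → Z → Q → W costs 82 (by enumerating all 360 distinct tours).
Excess = 95 − 82 = 13.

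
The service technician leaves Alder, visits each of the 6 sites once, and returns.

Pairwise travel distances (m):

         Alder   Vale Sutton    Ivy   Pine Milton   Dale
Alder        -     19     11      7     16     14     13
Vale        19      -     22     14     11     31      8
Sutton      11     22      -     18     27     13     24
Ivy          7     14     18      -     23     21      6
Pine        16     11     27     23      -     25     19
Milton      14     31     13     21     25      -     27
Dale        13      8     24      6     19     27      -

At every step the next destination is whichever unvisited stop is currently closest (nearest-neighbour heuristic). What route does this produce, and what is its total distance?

Nearest-neighbour total = 81 m; route Alder → Ivy → Dale → Vale → Pine → Milton → Sutton → Alder.

Alder → [Ivy:7 / Sutton:11 / Dale:13 / Milton:14 / Pine:16 / Vale:19] → Ivy (7)
Ivy → [Dale:6 / Vale:14 / Sutton:18 / Milton:21 / Pine:23] → Dale (6)
Dale → [Vale:8 / Pine:19 / Sutton:24 / Milton:27] → Vale (8)
Vale → [Pine:11 / Sutton:22 / Milton:31] → Pine (11)
Pine → [Milton:25 / Sutton:27] → Milton (25)
Milton → [Sutton:13] → Sutton (13)
Return Sutton→Alder: 11.
Total = 7 + 6 + 8 + 11 + 25 + 13 + 11 = 81.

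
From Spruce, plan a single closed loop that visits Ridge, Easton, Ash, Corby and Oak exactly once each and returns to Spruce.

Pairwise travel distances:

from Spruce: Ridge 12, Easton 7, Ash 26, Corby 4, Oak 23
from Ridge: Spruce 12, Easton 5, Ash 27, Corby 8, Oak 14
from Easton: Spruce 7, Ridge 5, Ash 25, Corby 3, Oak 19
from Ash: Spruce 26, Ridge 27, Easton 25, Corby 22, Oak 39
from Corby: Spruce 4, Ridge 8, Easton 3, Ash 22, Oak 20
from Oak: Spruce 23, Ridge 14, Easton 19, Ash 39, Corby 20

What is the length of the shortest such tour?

91 — the shortest possible round trip.

Spruce-Ridge-Easton-Ash-Corby-Oak-Spruce: 12+5+25+22+20+23 = 107
Spruce-Ridge-Easton-Ash-Oak-Corby-Spruce: 12+5+25+39+20+4 = 105
Spruce-Ridge-Easton-Corby-Ash-Oak-Spruce: 12+5+3+22+39+23 = 104
Spruce-Ridge-Easton-Corby-Oak-Ash-Spruce: 12+5+3+20+39+26 = 105
Spruce-Ridge-Easton-Oak-Ash-Corby-Spruce: 12+5+19+39+22+4 = 101
Spruce-Ridge-Easton-Oak-Corby-Ash-Spruce: 12+5+19+20+22+26 = 104
Spruce-Ridge-Ash-Easton-Corby-Oak-Spruce: 12+27+25+3+20+23 = 110
Spruce-Ridge-Ash-Easton-Oak-Corby-Spruce: 12+27+25+19+20+4 = 107
Spruce-Ridge-Ash-Corby-Easton-Oak-Spruce: 12+27+22+3+19+23 = 106
Spruce-Ridge-Ash-Corby-Oak-Easton-Spruce: 12+27+22+20+19+7 = 107
Spruce-Ridge-Ash-Oak-Easton-Corby-Spruce: 12+27+39+19+3+4 = 104
Spruce-Ridge-Ash-Oak-Corby-Easton-Spruce: 12+27+39+20+3+7 = 108
Spruce-Ridge-Corby-Easton-Ash-Oak-Spruce: 12+8+3+25+39+23 = 110
Spruce-Ridge-Corby-Easton-Oak-Ash-Spruce: 12+8+3+19+39+26 = 107
… (46 more)
Spruce-Easton-Ridge-Oak-Ash-Corby-Spruce: 7+5+14+39+22+4 = 91  ← best
The minimum is 91.
One optimal route: Spruce → Easton → Ridge → Oak → Ash → Corby → Spruce (or its reverse).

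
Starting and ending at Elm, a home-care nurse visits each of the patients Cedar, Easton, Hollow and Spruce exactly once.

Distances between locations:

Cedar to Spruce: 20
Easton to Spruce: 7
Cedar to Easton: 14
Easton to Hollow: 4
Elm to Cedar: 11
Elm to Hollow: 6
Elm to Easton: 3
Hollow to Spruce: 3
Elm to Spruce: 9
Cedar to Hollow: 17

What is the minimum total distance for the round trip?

There are 12 distinct closed tours to check (reversals are equivalent).
Elm → Cedar → Easton → Hollow → Spruce → Elm: 11+14+4+3+9 = 41
Elm → Cedar → Easton → Spruce → Hollow → Elm: 11+14+7+3+6 = 41
Elm → Cedar → Hollow → Easton → Spruce → Elm: 11+17+4+7+9 = 48
Elm → Cedar → Hollow → Spruce → Easton → Elm: 11+17+3+7+3 = 41
Elm → Cedar → Spruce → Easton → Hollow → Elm: 11+20+7+4+6 = 48
Elm → Cedar → Spruce → Hollow → Easton → Elm: 11+20+3+4+3 = 41
Elm → Easton → Cedar → Hollow → Spruce → Elm: 3+14+17+3+9 = 46
Elm → Easton → Cedar → Spruce → Hollow → Elm: 3+14+20+3+6 = 46
Elm → Easton → Hollow → Cedar → Spruce → Elm: 3+4+17+20+9 = 53
Elm → Easton → Spruce → Cedar → Hollow → Elm: 3+7+20+17+6 = 53
Elm → Hollow → Cedar → Easton → Spruce → Elm: 6+17+14+7+9 = 53
Elm → Hollow → Easton → Cedar → Spruce → Elm: 6+4+14+20+9 = 53
The minimum is 41.
One optimal route: Elm → Cedar → Easton → Hollow → Spruce → Elm (or its reverse).

Shortest round trip = 41.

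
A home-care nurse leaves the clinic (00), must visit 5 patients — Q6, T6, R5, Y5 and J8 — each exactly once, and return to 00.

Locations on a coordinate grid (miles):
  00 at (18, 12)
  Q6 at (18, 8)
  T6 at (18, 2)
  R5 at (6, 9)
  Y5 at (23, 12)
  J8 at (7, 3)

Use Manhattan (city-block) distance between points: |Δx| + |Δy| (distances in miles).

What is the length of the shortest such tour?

54 miles — the shortest possible round trip.

00-Q6-T6-R5-Y5-J8-00: 4+6+19+20+25+20 = 94
00-Q6-T6-R5-J8-Y5-00: 4+6+19+7+25+5 = 66
00-Q6-T6-Y5-R5-J8-00: 4+6+15+20+7+20 = 72
00-Q6-T6-Y5-J8-R5-00: 4+6+15+25+7+15 = 72
00-Q6-T6-J8-R5-Y5-00: 4+6+12+7+20+5 = 54
00-Q6-T6-J8-Y5-R5-00: 4+6+12+25+20+15 = 82
00-Q6-R5-T6-Y5-J8-00: 4+13+19+15+25+20 = 96
00-Q6-R5-T6-J8-Y5-00: 4+13+19+12+25+5 = 78
00-Q6-R5-Y5-T6-J8-00: 4+13+20+15+12+20 = 84
00-Q6-R5-Y5-J8-T6-00: 4+13+20+25+12+10 = 84
00-Q6-R5-J8-T6-Y5-00: 4+13+7+12+15+5 = 56
00-Q6-R5-J8-Y5-T6-00: 4+13+7+25+15+10 = 74
00-Q6-Y5-T6-R5-J8-00: 4+9+15+19+7+20 = 74
00-Q6-Y5-T6-J8-R5-00: 4+9+15+12+7+15 = 62
… (46 more)
The minimum is 54.
One optimal route: 00 → Q6 → T6 → J8 → R5 → Y5 → 00 (or its reverse).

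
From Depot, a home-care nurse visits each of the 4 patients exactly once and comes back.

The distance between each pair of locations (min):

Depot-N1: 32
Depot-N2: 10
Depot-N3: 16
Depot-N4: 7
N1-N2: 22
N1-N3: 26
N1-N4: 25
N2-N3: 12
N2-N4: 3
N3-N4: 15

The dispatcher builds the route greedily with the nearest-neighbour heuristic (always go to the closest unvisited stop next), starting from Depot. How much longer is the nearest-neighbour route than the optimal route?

From Depot: N4=7, N2=10, N3=16, N1=32 → choose N4 (7).
From N4: N2=3, N3=15, N1=25 → choose N2 (3).
From N2: N3=12, N1=22 → choose N3 (12).
From N3: N1=26 → choose N1 (26).
NN route Depot → N4 → N2 → N3 → N1 → Depot costs 80.
Optimal: Depot → N3 → N1 → N2 → N4 → Depot costs 74 (by enumerating all 12 distinct tours).
Excess = 80 − 74 = 6.

The nearest-neighbour route is 6 min longer than optimal.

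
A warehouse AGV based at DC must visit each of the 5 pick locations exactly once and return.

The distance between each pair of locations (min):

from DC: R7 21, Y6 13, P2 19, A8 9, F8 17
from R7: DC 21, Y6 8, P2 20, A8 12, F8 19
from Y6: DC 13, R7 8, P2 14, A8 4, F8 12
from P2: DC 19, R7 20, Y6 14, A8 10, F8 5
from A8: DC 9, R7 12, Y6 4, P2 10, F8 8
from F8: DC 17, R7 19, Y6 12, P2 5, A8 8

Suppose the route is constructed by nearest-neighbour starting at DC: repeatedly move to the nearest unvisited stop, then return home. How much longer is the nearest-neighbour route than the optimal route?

Excess over optimum: 1 min.

DC: A8=9, Y6=13, F8=17, P2=19, R7=21 ⇒ A8
A8: Y6=4, F8=8, P2=10, R7=12 ⇒ Y6
Y6: R7=8, F8=12, P2=14 ⇒ R7
R7: F8=19, P2=20 ⇒ F8
F8: P2=5 ⇒ P2
NN route DC → A8 → Y6 → R7 → F8 → P2 → DC costs 64.
Optimal: DC → Y6 → R7 → P2 → F8 → A8 → DC costs 63 (by enumerating all 60 distinct tours).
Excess = 64 − 63 = 1.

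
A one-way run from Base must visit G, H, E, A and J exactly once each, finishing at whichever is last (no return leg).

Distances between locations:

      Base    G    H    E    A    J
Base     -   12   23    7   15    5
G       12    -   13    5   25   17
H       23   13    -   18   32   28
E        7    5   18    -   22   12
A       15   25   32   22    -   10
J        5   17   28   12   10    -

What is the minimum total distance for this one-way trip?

55 — the minimum one-way total.

There are 5! = 120 possible orderings.
Base → G → H → E → A → J: 12+13+18+22+10 = 75
Base → G → H → E → J → A: 12+13+18+12+10 = 65
Base → G → H → A → E → J: 12+13+32+22+12 = 91
Base → G → H → A → J → E: 12+13+32+10+12 = 79
Base → G → H → J → E → A: 12+13+28+12+22 = 87
Base → G → H → J → A → E: 12+13+28+10+22 = 85
Base → G → E → H → A → J: 12+5+18+32+10 = 77
Base → G → E → H → J → A: 12+5+18+28+10 = 73
Base → G → E → A → H → J: 12+5+22+32+28 = 99
Base → G → E → A → J → H: 12+5+22+10+28 = 77
Base → G → E → J → H → A: 12+5+12+28+32 = 89
Base → G → E → J → A → H: 12+5+12+10+32 = 71
Base → G → A → H → E → J: 12+25+32+18+12 = 99
Base → G → A → H → J → E: 12+25+32+28+12 = 109
… (106 more)
Base → A → J → E → G → H: 15+10+12+5+13 = 55  ← best
The minimum is 55.
One shortest path: Base → A → J → E → G → H.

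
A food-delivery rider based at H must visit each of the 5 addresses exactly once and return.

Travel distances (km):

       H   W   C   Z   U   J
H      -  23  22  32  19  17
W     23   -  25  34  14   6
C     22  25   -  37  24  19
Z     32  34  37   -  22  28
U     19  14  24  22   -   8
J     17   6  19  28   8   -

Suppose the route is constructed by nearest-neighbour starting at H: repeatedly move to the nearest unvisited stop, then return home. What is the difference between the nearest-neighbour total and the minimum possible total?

H: J=17, U=19, C=22, W=23, Z=32 ⇒ J
J: W=6, U=8, C=19, Z=28 ⇒ W
W: U=14, C=25, Z=34 ⇒ U
U: Z=22, C=24 ⇒ Z
Z: C=37 ⇒ C
NN route H → J → W → U → Z → C → H costs 118.
Optimal: H → C → W → J → U → Z → H costs 115 (by enumerating all 60 distinct tours).
Excess = 118 − 115 = 3.

3 km longer than the optimal tour.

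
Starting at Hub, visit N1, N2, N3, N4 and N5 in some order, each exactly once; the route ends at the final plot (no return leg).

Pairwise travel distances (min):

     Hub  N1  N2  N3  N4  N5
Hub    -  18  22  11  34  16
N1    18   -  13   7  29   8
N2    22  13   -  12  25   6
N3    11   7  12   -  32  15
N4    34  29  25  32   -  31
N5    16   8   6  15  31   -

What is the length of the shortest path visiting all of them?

There are 5! = 120 possible orderings.
Hub→N1→N2→N3→N4→N5: 18+13+12+32+31 = 106
Hub→N1→N2→N3→N5→N4: 18+13+12+15+31 = 89
Hub→N1→N2→N4→N3→N5: 18+13+25+32+15 = 103
Hub→N1→N2→N4→N5→N3: 18+13+25+31+15 = 102
Hub→N1→N2→N5→N3→N4: 18+13+6+15+32 = 84
Hub→N1→N2→N5→N4→N3: 18+13+6+31+32 = 100
Hub→N1→N3→N2→N4→N5: 18+7+12+25+31 = 93
Hub→N1→N3→N2→N5→N4: 18+7+12+6+31 = 74
Hub→N1→N3→N4→N2→N5: 18+7+32+25+6 = 88
Hub→N1→N3→N4→N5→N2: 18+7+32+31+6 = 94
Hub→N1→N3→N5→N2→N4: 18+7+15+6+25 = 71
Hub→N1→N3→N5→N4→N2: 18+7+15+31+25 = 96
Hub→N1→N4→N2→N3→N5: 18+29+25+12+15 = 99
Hub→N1→N4→N2→N5→N3: 18+29+25+6+15 = 93
… (106 more)
Hub→N3→N1→N5→N2→N4: 11+7+8+6+25 = 57  ← best
The minimum is 57.
One shortest path: Hub → N3 → N1 → N5 → N2 → N4.

Shortest open route: 57 min.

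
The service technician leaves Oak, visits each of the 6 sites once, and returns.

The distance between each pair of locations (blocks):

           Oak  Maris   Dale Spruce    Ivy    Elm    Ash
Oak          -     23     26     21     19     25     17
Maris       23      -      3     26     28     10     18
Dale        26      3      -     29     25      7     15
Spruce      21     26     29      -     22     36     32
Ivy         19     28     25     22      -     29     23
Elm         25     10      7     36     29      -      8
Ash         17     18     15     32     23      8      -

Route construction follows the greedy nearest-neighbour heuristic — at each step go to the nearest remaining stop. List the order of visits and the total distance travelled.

102 blocks along Oak → Ash → Elm → Dale → Maris → Spruce → Ivy → Oak.

Oak → [Ash:17 / Ivy:19 / Spruce:21 / Maris:23 / Elm:25 / Dale:26] → Ash (17)
Ash → [Elm:8 / Dale:15 / Maris:18 / Ivy:23 / Spruce:32] → Elm (8)
Elm → [Dale:7 / Maris:10 / Ivy:29 / Spruce:36] → Dale (7)
Dale → [Maris:3 / Ivy:25 / Spruce:29] → Maris (3)
Maris → [Spruce:26 / Ivy:28] → Spruce (26)
Spruce → [Ivy:22] → Ivy (22)
Return Ivy→Oak: 19.
Total = 17 + 8 + 7 + 3 + 26 + 22 + 19 = 102.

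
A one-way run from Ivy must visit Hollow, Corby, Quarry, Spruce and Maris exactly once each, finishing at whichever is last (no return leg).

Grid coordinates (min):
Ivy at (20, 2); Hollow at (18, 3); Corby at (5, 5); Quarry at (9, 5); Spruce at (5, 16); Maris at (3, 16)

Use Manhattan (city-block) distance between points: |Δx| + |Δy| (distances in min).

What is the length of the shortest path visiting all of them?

31 min — the minimum one-way total.

There are 5! = 120 possible orderings.
Ivy→Hollow→Corby→Quarry→Spruce→Maris: 3+15+4+15+2 = 39
Ivy→Hollow→Corby→Quarry→Maris→Spruce: 3+15+4+17+2 = 41
Ivy→Hollow→Corby→Spruce→Quarry→Maris: 3+15+11+15+17 = 61
Ivy→Hollow→Corby→Spruce→Maris→Quarry: 3+15+11+2+17 = 48
Ivy→Hollow→Corby→Maris→Quarry→Spruce: 3+15+13+17+15 = 63
Ivy→Hollow→Corby→Maris→Spruce→Quarry: 3+15+13+2+15 = 48
Ivy→Hollow→Quarry→Corby→Spruce→Maris: 3+11+4+11+2 = 31
Ivy→Hollow→Quarry→Corby→Maris→Spruce: 3+11+4+13+2 = 33
Ivy→Hollow→Quarry→Spruce→Corby→Maris: 3+11+15+11+13 = 53
Ivy→Hollow→Quarry→Spruce→Maris→Corby: 3+11+15+2+13 = 44
Ivy→Hollow→Quarry→Maris→Corby→Spruce: 3+11+17+13+11 = 55
Ivy→Hollow→Quarry→Maris→Spruce→Corby: 3+11+17+2+11 = 44
Ivy→Hollow→Spruce→Corby→Quarry→Maris: 3+26+11+4+17 = 61
Ivy→Hollow→Spruce→Corby→Maris→Quarry: 3+26+11+13+17 = 70
… (106 more)
The minimum is 31.
One shortest path: Ivy → Hollow → Quarry → Corby → Spruce → Maris.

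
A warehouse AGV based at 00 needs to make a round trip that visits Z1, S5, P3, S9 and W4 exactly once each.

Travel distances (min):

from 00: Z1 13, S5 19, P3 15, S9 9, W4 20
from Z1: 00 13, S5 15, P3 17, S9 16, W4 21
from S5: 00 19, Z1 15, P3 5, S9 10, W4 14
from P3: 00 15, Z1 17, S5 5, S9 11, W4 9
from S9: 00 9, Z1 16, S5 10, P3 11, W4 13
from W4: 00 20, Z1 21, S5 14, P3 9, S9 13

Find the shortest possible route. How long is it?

With 5 stops there are 5!/2 = 60 distinct round trips (a route and its reverse cost the same).
00 → Z1 → S5 → P3 → S9 → W4 → 00: 13+15+5+11+13+20 = 77
00 → Z1 → S5 → P3 → W4 → S9 → 00: 13+15+5+9+13+9 = 64
00 → Z1 → S5 → S9 → P3 → W4 → 00: 13+15+10+11+9+20 = 78
00 → Z1 → S5 → S9 → W4 → P3 → 00: 13+15+10+13+9+15 = 75
00 → Z1 → S5 → W4 → P3 → S9 → 00: 13+15+14+9+11+9 = 71
00 → Z1 → S5 → W4 → S9 → P3 → 00: 13+15+14+13+11+15 = 81
00 → Z1 → P3 → S5 → S9 → W4 → 00: 13+17+5+10+13+20 = 78
00 → Z1 → P3 → S5 → W4 → S9 → 00: 13+17+5+14+13+9 = 71
00 → Z1 → P3 → S9 → S5 → W4 → 00: 13+17+11+10+14+20 = 85
00 → Z1 → P3 → S9 → W4 → S5 → 00: 13+17+11+13+14+19 = 87
00 → Z1 → P3 → W4 → S5 → S9 → 00: 13+17+9+14+10+9 = 72
00 → Z1 → P3 → W4 → S9 → S5 → 00: 13+17+9+13+10+19 = 81
00 → Z1 → S9 → S5 → P3 → W4 → 00: 13+16+10+5+9+20 = 73
00 → Z1 → S9 → S5 → W4 → P3 → 00: 13+16+10+14+9+15 = 77
… (46 more)
The minimum is 64.
One optimal route: 00 → Z1 → S5 → P3 → W4 → S9 → 00 (or its reverse).

64 min — the shortest possible round trip.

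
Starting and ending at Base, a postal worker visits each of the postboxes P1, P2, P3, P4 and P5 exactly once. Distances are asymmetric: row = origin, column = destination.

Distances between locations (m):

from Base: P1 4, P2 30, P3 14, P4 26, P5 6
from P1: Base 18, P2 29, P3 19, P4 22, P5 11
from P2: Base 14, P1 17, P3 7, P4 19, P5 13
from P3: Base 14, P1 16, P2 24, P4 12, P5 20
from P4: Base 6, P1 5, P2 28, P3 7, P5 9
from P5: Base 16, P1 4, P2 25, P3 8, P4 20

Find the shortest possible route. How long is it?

Base-P1-P2-P3-P4-P5-Base: 4+29+7+12+9+16 = 77
Base-P1-P2-P3-P5-P4-Base: 4+29+7+20+20+6 = 86
Base-P1-P2-P4-P3-P5-Base: 4+29+19+7+20+16 = 95
Base-P1-P2-P4-P5-P3-Base: 4+29+19+9+8+14 = 83
Base-P1-P2-P5-P3-P4-Base: 4+29+13+8+12+6 = 72
Base-P1-P2-P5-P4-P3-Base: 4+29+13+20+7+14 = 87
Base-P1-P3-P2-P4-P5-Base: 4+19+24+19+9+16 = 91
Base-P1-P3-P2-P5-P4-Base: 4+19+24+13+20+6 = 86
Base-P1-P3-P4-P2-P5-Base: 4+19+12+28+13+16 = 92
Base-P1-P3-P4-P5-P2-Base: 4+19+12+9+25+14 = 83
Base-P1-P3-P5-P2-P4-Base: 4+19+20+25+19+6 = 93
Base-P1-P3-P5-P4-P2-Base: 4+19+20+20+28+14 = 105
Base-P1-P4-P2-P3-P5-Base: 4+22+28+7+20+16 = 97
Base-P1-P4-P2-P5-P3-Base: 4+22+28+13+8+14 = 89
… (106 more)
Base-P5-P1-P2-P3-P4-Base: 6+4+29+7+12+6 = 64  ← best
The minimum is 64.
One optimal route: Base → P5 → P1 → P2 → P3 → P4 → Base.

64 m — the shortest possible round trip.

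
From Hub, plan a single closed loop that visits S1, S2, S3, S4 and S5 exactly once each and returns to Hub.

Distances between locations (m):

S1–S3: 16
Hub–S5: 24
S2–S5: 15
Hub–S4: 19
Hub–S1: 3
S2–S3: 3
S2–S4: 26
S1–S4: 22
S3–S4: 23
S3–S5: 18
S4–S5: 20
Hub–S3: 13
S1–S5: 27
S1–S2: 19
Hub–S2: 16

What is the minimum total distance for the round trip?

Minimum total distance: 76 m.

There are 60 distinct closed tours to check (reversals are equivalent).
Hub-S1-S2-S3-S4-S5-Hub: 3+19+3+23+20+24 = 92
Hub-S1-S2-S3-S5-S4-Hub: 3+19+3+18+20+19 = 82
Hub-S1-S2-S4-S3-S5-Hub: 3+19+26+23+18+24 = 113
Hub-S1-S2-S4-S5-S3-Hub: 3+19+26+20+18+13 = 99
Hub-S1-S2-S5-S3-S4-Hub: 3+19+15+18+23+19 = 97
Hub-S1-S2-S5-S4-S3-Hub: 3+19+15+20+23+13 = 93
Hub-S1-S3-S2-S4-S5-Hub: 3+16+3+26+20+24 = 92
Hub-S1-S3-S2-S5-S4-Hub: 3+16+3+15+20+19 = 76
Hub-S1-S3-S4-S2-S5-Hub: 3+16+23+26+15+24 = 107
Hub-S1-S3-S4-S5-S2-Hub: 3+16+23+20+15+16 = 93
Hub-S1-S3-S5-S2-S4-Hub: 3+16+18+15+26+19 = 97
Hub-S1-S3-S5-S4-S2-Hub: 3+16+18+20+26+16 = 99
Hub-S1-S4-S2-S3-S5-Hub: 3+22+26+3+18+24 = 96
Hub-S1-S4-S2-S5-S3-Hub: 3+22+26+15+18+13 = 97
… (46 more)
The minimum is 76.
One optimal route: Hub → S1 → S3 → S2 → S5 → S4 → Hub (or its reverse).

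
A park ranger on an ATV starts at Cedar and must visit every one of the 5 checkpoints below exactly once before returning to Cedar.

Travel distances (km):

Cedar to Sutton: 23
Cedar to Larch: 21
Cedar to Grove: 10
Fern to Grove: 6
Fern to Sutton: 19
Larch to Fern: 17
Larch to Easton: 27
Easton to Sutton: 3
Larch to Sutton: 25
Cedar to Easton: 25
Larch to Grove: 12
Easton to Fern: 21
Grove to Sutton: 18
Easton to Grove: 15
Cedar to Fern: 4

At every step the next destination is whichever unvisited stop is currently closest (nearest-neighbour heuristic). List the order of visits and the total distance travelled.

At Cedar the remaining stops are Fern 4, Grove 10, Larch 21, Sutton 23, Easton 25; go to Fern.
At Fern the remaining stops are Grove 6, Larch 17, Sutton 19, Easton 21; go to Grove.
At Grove the remaining stops are Larch 12, Easton 15, Sutton 18; go to Larch.
At Larch the remaining stops are Sutton 25, Easton 27; go to Sutton.
At Sutton the remaining stops are Easton 3; go to Easton.
Return Easton→Cedar: 25.
Total = 4 + 6 + 12 + 25 + 3 + 25 = 75.

Nearest-neighbour total = 75 km; route Cedar → Fern → Grove → Larch → Sutton → Easton → Cedar.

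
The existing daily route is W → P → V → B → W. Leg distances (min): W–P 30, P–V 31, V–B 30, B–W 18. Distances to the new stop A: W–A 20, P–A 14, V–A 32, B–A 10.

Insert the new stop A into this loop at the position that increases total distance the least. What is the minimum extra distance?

Insertion cost between consecutive stops i–j is d(i,A) + d(A,j) − d(i,j):
  between W and P: 20 + 14 − 30 = 4
  between P and V: 14 + 32 − 31 = 15
  between V and B: 32 + 10 − 30 = 12
  between B and W: 10 + 20 − 18 = 12
Cheapest insertion is between W and P, adding 4.
New total = 109 + 4 = 113.

Adding 4 min by placing A on the W–P leg.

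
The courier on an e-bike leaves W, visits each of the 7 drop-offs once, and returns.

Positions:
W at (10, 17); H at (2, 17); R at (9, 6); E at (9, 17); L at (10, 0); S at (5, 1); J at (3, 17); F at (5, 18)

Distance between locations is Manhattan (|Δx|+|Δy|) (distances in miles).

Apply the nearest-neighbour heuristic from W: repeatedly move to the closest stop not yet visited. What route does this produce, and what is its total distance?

At W the remaining stops are E 1, F 6, J 7, H 8, R 12, L 17, S 21; go to E.
At E the remaining stops are F 5, J 6, H 7, R 11, L 18, S 20; go to F.
At F the remaining stops are J 3, H 4, R 16, S 17, L 23; go to J.
At J the remaining stops are H 1, R 17, S 18, L 24; go to H.
At H the remaining stops are R 18, S 19, L 25; go to R.
At R the remaining stops are L 7, S 9; go to L.
At L the remaining stops are S 6; go to S.
Return S→W: 21.
Total = 1 + 5 + 3 + 1 + 18 + 7 + 6 + 21 = 62.

Nearest-neighbour total = 62 miles; route W → E → F → J → H → R → L → S → W.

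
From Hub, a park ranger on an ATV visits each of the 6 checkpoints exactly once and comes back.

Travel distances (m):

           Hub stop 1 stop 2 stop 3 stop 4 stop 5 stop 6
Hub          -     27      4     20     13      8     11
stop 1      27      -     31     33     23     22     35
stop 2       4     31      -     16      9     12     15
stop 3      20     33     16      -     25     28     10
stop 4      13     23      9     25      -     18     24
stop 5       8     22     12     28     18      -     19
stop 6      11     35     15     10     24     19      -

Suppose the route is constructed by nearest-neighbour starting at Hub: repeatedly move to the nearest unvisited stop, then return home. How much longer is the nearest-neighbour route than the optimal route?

Hub: stop 2=4, stop 5=8, stop 6=11, stop 4=13, stop 3=20, stop 1=27 ⇒ stop 2
stop 2: stop 4=9, stop 5=12, stop 6=15, stop 3=16, stop 1=31 ⇒ stop 4
stop 4: stop 5=18, stop 1=23, stop 6=24, stop 3=25 ⇒ stop 5
stop 5: stop 6=19, stop 1=22, stop 3=28 ⇒ stop 6
stop 6: stop 3=10, stop 1=35 ⇒ stop 3
stop 3: stop 1=33 ⇒ stop 1
NN route Hub → stop 2 → stop 4 → stop 5 → stop 6 → stop 3 → stop 1 → Hub costs 120.
Optimal: Hub → stop 5 → stop 1 → stop 4 → stop 2 → stop 3 → stop 6 → Hub costs 99 (by enumerating all 360 distinct tours).
Excess = 120 − 99 = 21.

The nearest-neighbour route is 21 m longer than optimal.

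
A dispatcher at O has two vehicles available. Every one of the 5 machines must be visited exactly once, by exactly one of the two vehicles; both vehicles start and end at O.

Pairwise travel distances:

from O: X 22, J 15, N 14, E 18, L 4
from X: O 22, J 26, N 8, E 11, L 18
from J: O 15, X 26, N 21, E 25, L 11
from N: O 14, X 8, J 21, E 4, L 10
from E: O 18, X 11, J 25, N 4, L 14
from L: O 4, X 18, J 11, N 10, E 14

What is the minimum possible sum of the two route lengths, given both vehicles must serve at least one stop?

78 — the smallest possible combined total.

Check every non-empty split of the stops between the two vehicles; for each half take its own optimal tour:
  {X} + {J, N, E, L}: 44 + 58 = 102
  {J} + {X, N, E, L}: 30 + 51 = 81
  {X, J} + {N, E, L}: 63 + 36 = 99
  {N} + {X, J, E, L}: 28 + 70 = 98
  {X, N} + {J, E, L}: 44 + 58 = 102
  {J, N} + {X, E, L}: 50 + 51 = 101
  … (15 splits in total)
  {X, J, N, E} + {L}: 70 + 8 = 78  ← best
Best: vehicle 1 O → J → X → E → N → O = 70; vehicle 2 O → L → O = 8; combined 78.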